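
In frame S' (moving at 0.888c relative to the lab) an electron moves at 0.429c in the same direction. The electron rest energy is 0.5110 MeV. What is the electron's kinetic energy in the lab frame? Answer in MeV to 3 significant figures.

u_lab = (0.429 + 0.888)/(1 + 0.429×0.888) = 0.953690
γ = 1/√(1 − 0.953690²) = 3.3246
K = (γ − 1)m₀c² = (3.3246 − 1) × 0.5110 = 2.3246 × 0.5110 = 1.19 MeV

K ≈ 1.19 MeV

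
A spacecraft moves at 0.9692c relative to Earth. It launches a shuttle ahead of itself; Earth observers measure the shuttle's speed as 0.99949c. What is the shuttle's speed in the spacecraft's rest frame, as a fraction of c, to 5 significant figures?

u' ≈ 0.96791c

Inverse velocity addition: u' = (u − v)/(1 − uv/c²)
= (0.99949 − 0.9692)/(1 − 0.99949×0.9692) = 0.030290/0.03129429 = 0.96791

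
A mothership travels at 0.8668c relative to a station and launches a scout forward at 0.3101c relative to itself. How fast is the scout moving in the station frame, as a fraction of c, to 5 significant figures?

Compose boost 2: (0.3101 + 0.8668)/(1 + 0.3101×0.8668) = 1.1769/1.268795 = 0.92757

u ≈ 0.92757c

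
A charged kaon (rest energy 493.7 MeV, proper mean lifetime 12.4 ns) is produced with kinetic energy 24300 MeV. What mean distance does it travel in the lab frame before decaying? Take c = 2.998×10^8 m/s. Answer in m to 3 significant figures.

d ≈ 187 m

γ = 1 + K/(m₀c²) = 1 + 24300/493.7 = 50.220
β = √(1 − 1/γ²) = 0.99980
Dilated lifetime: γτ₀ = 50.220 × 12.4 ns = 622.73 ns
d = βc·γτ₀ = 0.99980 × (2.998×10^8 m/s) × 6.2273×10^-7 s = 187 m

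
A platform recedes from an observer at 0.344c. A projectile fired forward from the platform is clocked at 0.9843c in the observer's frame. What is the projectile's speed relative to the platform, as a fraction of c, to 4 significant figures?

Inverse velocity addition: u' = (u − v)/(1 − uv/c²)
= (0.9843 − 0.344)/(1 − 0.9843×0.344) = 0.6403/0.661401 = 0.9681

u' ≈ 0.9681c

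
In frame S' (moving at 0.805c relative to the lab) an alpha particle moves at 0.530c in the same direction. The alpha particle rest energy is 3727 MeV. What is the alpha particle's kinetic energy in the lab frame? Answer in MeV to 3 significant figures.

K ≈ 6840 MeV

u_lab = (0.530 + 0.805)/(1 + 0.530×0.805) = 0.935759
γ = 1/√(1 − 0.935759²) = 2.8357
K = (γ − 1)m₀c² = (2.8357 − 1) × 3727 = 1.8357 × 3727 = 6840 MeV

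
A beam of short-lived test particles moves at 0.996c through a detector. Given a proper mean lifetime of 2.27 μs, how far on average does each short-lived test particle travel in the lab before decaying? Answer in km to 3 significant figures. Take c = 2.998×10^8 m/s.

d ≈ 7.59 km

γ = 1/√(1 − 0.996²) = 11.192
Dilated lifetime: Δt = γτ₀ = 11.192 × 2.27 μs = 25.405 μs
d = vΔt = 0.996c × 25.405 μs = 2.9860×10^8 m/s × 2.5405×10^-5 s = 7.59 km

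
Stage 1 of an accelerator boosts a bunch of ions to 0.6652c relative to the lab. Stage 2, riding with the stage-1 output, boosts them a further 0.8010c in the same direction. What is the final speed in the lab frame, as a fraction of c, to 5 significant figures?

u ≈ 0.95653c

Compose boost 2: (0.8010 + 0.6652)/(1 + 0.8010×0.6652) = 1.4662/1.532825 = 0.95653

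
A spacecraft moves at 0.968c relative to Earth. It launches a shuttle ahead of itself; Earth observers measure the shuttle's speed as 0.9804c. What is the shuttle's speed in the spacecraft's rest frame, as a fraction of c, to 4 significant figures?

Inverse velocity addition: u' = (u − v)/(1 − uv/c²)
= (0.9804 − 0.968)/(1 − 0.9804×0.968) = 0.01240/0.0509728 = 0.2433

u' ≈ 0.2433c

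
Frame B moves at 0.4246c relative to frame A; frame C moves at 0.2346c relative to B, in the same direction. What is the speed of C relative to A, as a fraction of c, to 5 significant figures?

Compose boost 2: (0.2346 + 0.4246)/(1 + 0.2346×0.4246) = 0.65920/1.099611 = 0.59948

u ≈ 0.59948c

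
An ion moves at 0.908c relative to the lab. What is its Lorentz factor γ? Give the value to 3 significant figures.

γ ≈ 2.39

γ = 1/√(1 − β²) = 1/√(1 − 0.908²) = 1/√(0.17554) = 2.39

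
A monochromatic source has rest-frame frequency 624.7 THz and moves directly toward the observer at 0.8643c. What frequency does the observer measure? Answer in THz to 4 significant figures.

Relativistic Doppler: f_obs = f_src √((1+β)/(1−β))
= 624.7 × √(1.86430/0.135700) = 624.7 × 3.70653 = 2315 THz

f_obs ≈ 2315 THz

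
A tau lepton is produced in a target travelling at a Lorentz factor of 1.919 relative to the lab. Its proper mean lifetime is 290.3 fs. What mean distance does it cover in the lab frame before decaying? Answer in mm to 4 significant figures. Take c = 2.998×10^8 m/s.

d ≈ 0.1425 mm

β = √(1 − 1/γ²) = √(1 − 1/1.919²) = 0.853493
Dilated lifetime: Δt = γτ₀ = 1.919 × 290.3 fs = 557.086 fs
d = vΔt = 0.853493c × 557.086 fs = 2.55877×10^8 m/s × 5.57086×10^-13 s = 0.1425 mm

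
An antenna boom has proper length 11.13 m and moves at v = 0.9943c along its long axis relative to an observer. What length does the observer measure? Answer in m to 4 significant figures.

L ≈ 1.187 m

γ = 1/√(1 − 0.9943²) = 9.37923
Length contraction: L = L₀/γ = 11.13/9.37923 = 1.187 m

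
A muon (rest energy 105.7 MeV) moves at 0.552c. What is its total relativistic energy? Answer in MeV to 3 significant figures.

γ = 1/√(1 − 0.552²) = 1.1993
E = γm₀c² = 1.1993 × 105.7 MeV = 127 MeV

E ≈ 127 MeV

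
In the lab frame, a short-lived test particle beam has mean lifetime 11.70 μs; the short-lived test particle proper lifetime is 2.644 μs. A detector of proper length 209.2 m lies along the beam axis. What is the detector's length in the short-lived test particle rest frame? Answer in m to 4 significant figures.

Time dilation ⇒ γ = Δt/τ₀ = 11.70/2.644 = 4.42511
Length contraction: L = L₀/γ = 209.2/4.42511 = 47.28 m

L ≈ 47.28 m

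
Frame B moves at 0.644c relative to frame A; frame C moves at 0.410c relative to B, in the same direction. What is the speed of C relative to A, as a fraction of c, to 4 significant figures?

u ≈ 0.8338c

Compose boost 2: (0.410 + 0.644)/(1 + 0.410×0.644) = 1.054/1.26404 = 0.8338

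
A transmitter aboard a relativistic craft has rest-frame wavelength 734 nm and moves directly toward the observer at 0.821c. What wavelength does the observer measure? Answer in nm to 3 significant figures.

λ_obs ≈ 230 nm

Relativistic Doppler: λ_obs = λ_src √((1−β)/(1+β))
= 734 × √(0.17900/1.8210) = 734 × 0.31352 = 230 nm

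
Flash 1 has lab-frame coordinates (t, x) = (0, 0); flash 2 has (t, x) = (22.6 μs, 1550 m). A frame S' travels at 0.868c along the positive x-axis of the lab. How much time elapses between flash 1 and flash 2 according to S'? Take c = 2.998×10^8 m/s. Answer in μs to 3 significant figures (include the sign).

Δt' ≈ 36.5 μs

γ = 1/√(1 − 0.868²) = 2.0138
Δt' = γ(Δt − vΔx/c²) = 2.0138 × (22.6 μs − 0.868×1550 m / (2.998×10^8 m/s))
= 2.0138 × (18.112 μs) = 36.5 μs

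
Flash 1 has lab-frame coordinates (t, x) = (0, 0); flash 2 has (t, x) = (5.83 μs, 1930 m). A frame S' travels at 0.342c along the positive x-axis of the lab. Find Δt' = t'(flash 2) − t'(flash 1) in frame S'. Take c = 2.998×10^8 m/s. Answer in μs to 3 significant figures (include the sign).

γ = 1/√(1 − 0.342²) = 1.0642
Δt' = γ(Δt − vΔx/c²) = 1.0642 × (5.83 μs − 0.342×1930 m / (2.998×10^8 m/s))
= 1.0642 × (3.6283 μs) = 3.86 μs

Δt' ≈ 3.86 μs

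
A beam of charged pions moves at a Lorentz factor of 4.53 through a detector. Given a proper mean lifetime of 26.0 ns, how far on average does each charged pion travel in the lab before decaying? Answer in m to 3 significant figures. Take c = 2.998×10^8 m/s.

d ≈ 34.4 m

β = √(1 − 1/γ²) = √(1 − 1/4.53²) = 0.97533
Dilated lifetime: Δt = γτ₀ = 4.53 × 26.0 ns = 117.78 ns
d = vΔt = 0.97533c × 117.78 ns = 2.9240×10^8 m/s × 1.1778×10^-7 s = 34.4 m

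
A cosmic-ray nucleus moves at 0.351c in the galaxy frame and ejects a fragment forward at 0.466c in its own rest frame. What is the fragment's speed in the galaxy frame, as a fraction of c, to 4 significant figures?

u ≈ 0.7022c

Compose boost 2: (0.466 + 0.351)/(1 + 0.466×0.351) = 0.8170/1.16357 = 0.7022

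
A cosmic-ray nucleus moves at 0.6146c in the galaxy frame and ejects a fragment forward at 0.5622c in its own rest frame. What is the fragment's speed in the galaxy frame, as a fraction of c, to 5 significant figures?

u ≈ 0.87460c

Compose boost 2: (0.5622 + 0.6146)/(1 + 0.5622×0.6146) = 1.1768/1.345528 = 0.87460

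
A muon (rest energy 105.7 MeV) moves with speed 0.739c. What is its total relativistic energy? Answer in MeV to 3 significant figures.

E ≈ 157 MeV

γ = 1/√(1 − 0.739²) = 1.4843
E = γm₀c² = 1.4843 × 105.7 MeV = 157 MeV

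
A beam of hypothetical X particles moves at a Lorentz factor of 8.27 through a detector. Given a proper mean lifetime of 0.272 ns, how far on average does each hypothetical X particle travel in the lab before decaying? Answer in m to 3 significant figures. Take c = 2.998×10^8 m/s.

β = √(1 − 1/γ²) = √(1 − 1/8.27²) = 0.99266
Dilated lifetime: Δt = γτ₀ = 8.27 × 0.272 ns = 2.2494 ns
d = vΔt = 0.99266c × 2.2494 ns = 2.9760×10^8 m/s × 2.2494×10^-9 s = 0.669 m

d ≈ 0.669 m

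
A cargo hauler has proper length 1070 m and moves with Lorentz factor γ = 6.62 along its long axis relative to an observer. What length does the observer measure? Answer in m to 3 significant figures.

γ = 6.62 (given)
Length contraction: L = L₀/γ = 1070/6.62 = 162 m

L ≈ 162 m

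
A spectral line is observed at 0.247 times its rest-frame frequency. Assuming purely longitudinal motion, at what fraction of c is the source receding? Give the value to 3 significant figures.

β ≈ 0.885

f_obs/f_src = √((1−β)/(1+β)) = 0.247  ⇒  (1−β)/(1+β) = 0.061009
β = |1 − D²|/(1 + D²) = |1 − 0.061009|/(1 + 0.061009) = 0.885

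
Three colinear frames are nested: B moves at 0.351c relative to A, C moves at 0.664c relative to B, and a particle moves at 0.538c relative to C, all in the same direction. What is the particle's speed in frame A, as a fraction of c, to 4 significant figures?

u ≈ 0.9434c

Compose boost 2: (0.664 + 0.351)/(1 + 0.664×0.351) = 1.015/1.23306 = 0.823153
Compose boost 3: (0.538 + 0.823153)/(1 + 0.538×0.823153) = 1.36115/1.44286 = 0.9434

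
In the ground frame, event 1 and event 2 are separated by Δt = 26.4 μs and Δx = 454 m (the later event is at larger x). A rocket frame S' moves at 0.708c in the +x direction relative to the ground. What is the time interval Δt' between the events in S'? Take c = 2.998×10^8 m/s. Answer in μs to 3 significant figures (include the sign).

Δt' ≈ 35.9 μs

γ = 1/√(1 − 0.708²) = 1.4160
Δt' = γ(Δt − vΔx/c²) = 1.4160 × (26.4 μs − 0.708×454 m / (2.998×10^8 m/s))
= 1.4160 × (25.328 μs) = 35.9 μs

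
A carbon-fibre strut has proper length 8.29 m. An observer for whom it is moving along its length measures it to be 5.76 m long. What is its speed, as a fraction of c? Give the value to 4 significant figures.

β ≈ 0.7192

γ = L₀/L = 8.29/5.76 = 1.43924
β = √(1 − 1/γ²) = 0.7192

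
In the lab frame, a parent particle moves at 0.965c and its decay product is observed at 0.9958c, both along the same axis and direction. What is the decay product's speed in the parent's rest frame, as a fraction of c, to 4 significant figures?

Inverse velocity addition: u' = (u − v)/(1 − uv/c²)
= (0.9958 − 0.965)/(1 − 0.9958×0.965) = 0.03080/0.0390530 = 0.7887

u' ≈ 0.7887c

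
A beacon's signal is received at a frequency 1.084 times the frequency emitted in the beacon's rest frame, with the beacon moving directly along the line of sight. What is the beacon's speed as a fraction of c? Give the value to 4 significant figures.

f_obs/f_src = √((1+β)/(1−β)) = 1.084  ⇒  (1+β)/(1−β) = 1.17506
β = |1 − D²|/(1 + D²) = |1 − 1.17506|/(1 + 1.17506) = 0.08048

β ≈ 0.08048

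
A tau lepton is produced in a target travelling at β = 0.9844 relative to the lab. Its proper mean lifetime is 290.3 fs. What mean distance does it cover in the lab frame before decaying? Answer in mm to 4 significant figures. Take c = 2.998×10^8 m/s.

d ≈ 0.4869 mm

γ = 1/√(1 − 0.9844²) = 5.68359
Dilated lifetime: Δt = γτ₀ = 5.68359 × 290.3 fs = 1649.95 fs
d = vΔt = 0.9844c × 1649.95 fs = 2.95123×10^8 m/s × 1.64995×10^-12 s = 0.4869 mm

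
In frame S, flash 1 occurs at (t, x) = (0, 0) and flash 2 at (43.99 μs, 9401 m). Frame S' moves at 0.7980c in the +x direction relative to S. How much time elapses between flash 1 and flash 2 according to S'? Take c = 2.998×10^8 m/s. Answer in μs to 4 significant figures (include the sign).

γ = 1/√(1 − 0.7980²) = 1.65932
Δt' = γ(Δt − vΔx/c²) = 1.65932 × (43.99 μs − 0.7980×9401 m / (2.998×10^8 m/s))
= 1.65932 × (18.9667 μs) = 31.47 μs

Δt' ≈ 31.47 μs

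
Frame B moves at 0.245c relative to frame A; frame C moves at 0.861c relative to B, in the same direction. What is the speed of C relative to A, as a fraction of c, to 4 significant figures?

u ≈ 0.9133c

Compose boost 2: (0.861 + 0.245)/(1 + 0.861×0.245) = 1.106/1.21094 = 0.9133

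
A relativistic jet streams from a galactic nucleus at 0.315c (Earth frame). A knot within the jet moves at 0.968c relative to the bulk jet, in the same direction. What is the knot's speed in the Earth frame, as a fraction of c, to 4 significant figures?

u ≈ 0.9832c

Relativistic velocity addition: u = (u' + v)/(1 + u'v/c²)
= (0.968 + 0.315)/(1 + 0.968×0.315) = 1.283/1.30492 = 0.9832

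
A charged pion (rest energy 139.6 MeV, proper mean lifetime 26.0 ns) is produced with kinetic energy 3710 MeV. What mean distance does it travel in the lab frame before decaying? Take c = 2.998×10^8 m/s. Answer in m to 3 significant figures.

d ≈ 215 m

γ = 1 + K/(m₀c²) = 1 + 3710/139.6 = 27.576
β = √(1 − 1/γ²) = 0.99934
Dilated lifetime: γτ₀ = 27.576 × 26.0 ns = 716.97 ns
d = βc·γτ₀ = 0.99934 × (2.998×10^8 m/s) × 7.1697×10^-7 s = 215 m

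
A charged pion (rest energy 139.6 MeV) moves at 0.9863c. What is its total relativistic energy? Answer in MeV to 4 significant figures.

γ = 1/√(1 − 0.9863²) = 6.06202
E = γm₀c² = 6.06202 × 139.6 MeV = 846.3 MeV

E ≈ 846.3 MeV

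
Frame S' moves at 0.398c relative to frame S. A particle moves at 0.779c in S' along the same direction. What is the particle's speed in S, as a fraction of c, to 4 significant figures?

Relativistic velocity addition: u = (u' + v)/(1 + u'v/c²)
= (0.779 + 0.398)/(1 + 0.779×0.398) = 1.177/1.31004 = 0.8984

u ≈ 0.8984c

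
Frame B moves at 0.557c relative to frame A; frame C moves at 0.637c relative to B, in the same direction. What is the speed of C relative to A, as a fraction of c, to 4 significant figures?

Compose boost 2: (0.637 + 0.557)/(1 + 0.637×0.557) = 1.194/1.35481 = 0.8813

u ≈ 0.8813c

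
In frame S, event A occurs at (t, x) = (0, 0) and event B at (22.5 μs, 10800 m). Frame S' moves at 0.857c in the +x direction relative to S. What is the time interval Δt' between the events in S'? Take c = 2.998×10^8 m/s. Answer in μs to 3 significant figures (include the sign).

Δt' ≈ -16.2 μs

γ = 1/√(1 − 0.857²) = 1.9406
Δt' = γ(Δt − vΔx/c²) = 1.9406 × (22.5 μs − 0.857×10800 m / (2.998×10^8 m/s))
= 1.9406 × (-8.3726 μs) = -16.2 μs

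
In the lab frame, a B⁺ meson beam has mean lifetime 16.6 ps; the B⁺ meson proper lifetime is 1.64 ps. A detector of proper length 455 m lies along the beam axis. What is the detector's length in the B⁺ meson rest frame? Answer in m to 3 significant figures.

Time dilation ⇒ γ = Δt/τ₀ = 16.6/1.64 = 10.122
Length contraction: L = L₀/γ = 455/10.122 = 45.0 m

L ≈ 45.0 m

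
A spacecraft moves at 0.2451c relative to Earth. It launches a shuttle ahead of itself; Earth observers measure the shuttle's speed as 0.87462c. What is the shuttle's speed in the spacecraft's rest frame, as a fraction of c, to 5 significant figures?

Inverse velocity addition: u' = (u − v)/(1 − uv/c²)
= (0.87462 − 0.2451)/(1 − 0.87462×0.2451) = 0.62952/0.7856306 = 0.80129

u' ≈ 0.80129c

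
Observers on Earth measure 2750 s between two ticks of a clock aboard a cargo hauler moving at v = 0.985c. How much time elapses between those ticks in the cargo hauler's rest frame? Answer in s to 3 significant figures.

γ = 1/√(1 − 0.985²) = 5.7953
Proper time: τ₀ = Δt/γ = 2750/5.7953 = 475 s

τ₀ ≈ 475 s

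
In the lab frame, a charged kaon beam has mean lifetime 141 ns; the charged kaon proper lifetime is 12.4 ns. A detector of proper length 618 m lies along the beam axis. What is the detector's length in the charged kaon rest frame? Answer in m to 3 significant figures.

L ≈ 54.3 m

Time dilation ⇒ γ = Δt/τ₀ = 141/12.4 = 11.371
Length contraction: L = L₀/γ = 618/11.371 = 54.3 m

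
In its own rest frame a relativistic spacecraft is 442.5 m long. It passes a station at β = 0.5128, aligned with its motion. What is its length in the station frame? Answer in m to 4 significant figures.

γ = 1/√(1 − 0.5128²) = 1.16481
Length contraction: L = L₀/γ = 442.5/1.16481 = 379.9 m

L ≈ 379.9 m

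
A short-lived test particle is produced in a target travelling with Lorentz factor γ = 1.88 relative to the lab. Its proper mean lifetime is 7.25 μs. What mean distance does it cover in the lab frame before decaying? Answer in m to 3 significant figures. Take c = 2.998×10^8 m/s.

d ≈ 3460 m

β = √(1 − 1/γ²) = √(1 − 1/1.88²) = 0.84680
Dilated lifetime: Δt = γτ₀ = 1.88 × 7.25 μs = 13.630 μs
d = vΔt = 0.84680c × 13.630 μs = 2.5387×10^8 m/s × 1.3630×10^-5 s = 3460 m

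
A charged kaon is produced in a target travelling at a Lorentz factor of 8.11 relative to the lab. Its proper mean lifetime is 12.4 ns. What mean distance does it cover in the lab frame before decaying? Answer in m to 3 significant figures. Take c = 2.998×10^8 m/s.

β = √(1 − 1/γ²) = √(1 − 1/8.11²) = 0.99237
Dilated lifetime: Δt = γτ₀ = 8.11 × 12.4 ns = 100.56 ns
d = vΔt = 0.99237c × 100.56 ns = 2.9751×10^8 m/s × 1.0056×10^-7 s = 29.9 m

d ≈ 29.9 m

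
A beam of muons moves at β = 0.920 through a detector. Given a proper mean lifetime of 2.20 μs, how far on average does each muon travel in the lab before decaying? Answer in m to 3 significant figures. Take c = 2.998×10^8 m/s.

γ = 1/√(1 − 0.920²) = 2.5516
Dilated lifetime: Δt = γτ₀ = 2.5516 × 2.20 μs = 5.6134 μs
d = vΔt = 0.920c × 5.6134 μs = 2.7582×10^8 m/s × 5.6134×10^-6 s = 1550 m

d ≈ 1550 m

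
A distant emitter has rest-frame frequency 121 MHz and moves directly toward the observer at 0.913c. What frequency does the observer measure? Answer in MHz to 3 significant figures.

Relativistic Doppler: f_obs = f_src √((1+β)/(1−β))
= 121 × √(1.9130/0.087000) = 121 × 4.6892 = 567 MHz

f_obs ≈ 567 MHz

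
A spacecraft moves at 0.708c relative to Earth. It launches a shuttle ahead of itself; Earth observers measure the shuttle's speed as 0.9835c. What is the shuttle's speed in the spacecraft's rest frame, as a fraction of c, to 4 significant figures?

u' ≈ 0.9072c

Inverse velocity addition: u' = (u − v)/(1 − uv/c²)
= (0.9835 − 0.708)/(1 − 0.9835×0.708) = 0.2755/0.303682 = 0.9072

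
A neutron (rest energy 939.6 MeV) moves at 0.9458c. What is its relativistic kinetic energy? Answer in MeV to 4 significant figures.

γ = 1/√(1 − 0.9458²) = 3.07929
K = (γ − 1)m₀c² = (3.07929 − 1) × 939.6 MeV = 2.07929 × 939.6 MeV = 1954 MeV

K ≈ 1954 MeV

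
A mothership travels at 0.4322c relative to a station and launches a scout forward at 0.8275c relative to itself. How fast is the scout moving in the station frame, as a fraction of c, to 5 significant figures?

u ≈ 0.92786c

Compose boost 2: (0.8275 + 0.4322)/(1 + 0.8275×0.4322) = 1.2597/1.357646 = 0.92786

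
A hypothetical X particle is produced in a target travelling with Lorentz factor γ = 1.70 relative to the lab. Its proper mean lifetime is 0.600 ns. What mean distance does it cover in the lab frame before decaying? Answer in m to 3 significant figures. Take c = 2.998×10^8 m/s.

d ≈ 0.247 m

β = √(1 − 1/γ²) = √(1 − 1/1.70²) = 0.80869
Dilated lifetime: Δt = γτ₀ = 1.70 × 0.600 ns = 1.0200 ns
d = vΔt = 0.80869c × 1.0200 ns = 2.4245×10^8 m/s × 1.0200×10^-9 s = 0.247 m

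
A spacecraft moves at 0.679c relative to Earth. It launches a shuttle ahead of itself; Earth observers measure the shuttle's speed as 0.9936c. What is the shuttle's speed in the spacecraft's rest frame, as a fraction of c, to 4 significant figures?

u' ≈ 0.9670c

Inverse velocity addition: u' = (u − v)/(1 − uv/c²)
= (0.9936 − 0.679)/(1 − 0.9936×0.679) = 0.3146/0.325346 = 0.9670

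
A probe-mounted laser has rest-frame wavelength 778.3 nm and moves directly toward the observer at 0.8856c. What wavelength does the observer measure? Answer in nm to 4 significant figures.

λ_obs ≈ 191.7 nm

Relativistic Doppler: λ_obs = λ_src √((1−β)/(1+β))
= 778.3 × √(0.114400/1.88560) = 778.3 × 0.246314 = 191.7 nm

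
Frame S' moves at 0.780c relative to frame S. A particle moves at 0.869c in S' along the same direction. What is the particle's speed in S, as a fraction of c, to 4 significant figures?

Relativistic velocity addition: u = (u' + v)/(1 + u'v/c²)
= (0.869 + 0.780)/(1 + 0.869×0.780) = 1.649/1.67782 = 0.9828

u ≈ 0.9828c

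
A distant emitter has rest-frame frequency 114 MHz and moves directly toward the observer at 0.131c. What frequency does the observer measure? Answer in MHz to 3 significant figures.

Relativistic Doppler: f_obs = f_src √((1+β)/(1−β))
= 114 × √(1.1310/0.86900) = 114 × 1.1408 = 130 MHz

f_obs ≈ 130 MHz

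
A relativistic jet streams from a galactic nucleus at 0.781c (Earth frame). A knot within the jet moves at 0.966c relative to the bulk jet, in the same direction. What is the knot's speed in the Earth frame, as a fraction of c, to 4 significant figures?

Relativistic velocity addition: u = (u' + v)/(1 + u'v/c²)
= (0.966 + 0.781)/(1 + 0.966×0.781) = 1.747/1.75445 = 0.9958

u ≈ 0.9958c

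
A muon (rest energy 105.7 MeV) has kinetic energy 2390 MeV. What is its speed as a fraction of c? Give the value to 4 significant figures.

γ = 1 + K/(m₀c²) = 1 + 2390/105.7 = 23.6112
β = √(1 − 1/γ²) = 0.9991

β ≈ 0.9991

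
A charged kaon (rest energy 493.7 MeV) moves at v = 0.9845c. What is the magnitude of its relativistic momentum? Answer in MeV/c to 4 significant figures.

p ≈ 2771 MeV/c

γ = 1/√(1 − 0.9845²) = 5.70176
p = γβm₀c = 5.70176 × 0.9845 × 493.7 MeV/c = 2771 MeV/c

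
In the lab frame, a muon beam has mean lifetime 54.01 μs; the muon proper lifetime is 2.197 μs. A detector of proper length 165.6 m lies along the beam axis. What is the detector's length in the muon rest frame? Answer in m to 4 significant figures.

L ≈ 6.736 m

Time dilation ⇒ γ = Δt/τ₀ = 54.01/2.197 = 24.5835
Length contraction: L = L₀/γ = 165.6/24.5835 = 6.736 m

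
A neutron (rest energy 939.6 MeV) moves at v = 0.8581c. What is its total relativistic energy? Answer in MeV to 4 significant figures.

γ = 1/√(1 − 0.8581²) = 1.94749
E = γm₀c² = 1.94749 × 939.6 MeV = 1830 MeV

E ≈ 1830 MeV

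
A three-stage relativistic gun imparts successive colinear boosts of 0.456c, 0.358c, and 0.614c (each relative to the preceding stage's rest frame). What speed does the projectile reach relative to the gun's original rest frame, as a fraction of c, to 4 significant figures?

Compose boost 2: (0.358 + 0.456)/(1 + 0.358×0.456) = 0.8140/1.16325 = 0.699765
Compose boost 3: (0.614 + 0.699765)/(1 + 0.614×0.699765) = 1.31376/1.42966 = 0.9189

u ≈ 0.9189c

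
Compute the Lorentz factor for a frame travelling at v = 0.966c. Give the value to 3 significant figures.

γ = 1/√(1 − β²) = 1/√(1 − 0.966²) = 1/√(0.066844) = 3.87

γ ≈ 3.87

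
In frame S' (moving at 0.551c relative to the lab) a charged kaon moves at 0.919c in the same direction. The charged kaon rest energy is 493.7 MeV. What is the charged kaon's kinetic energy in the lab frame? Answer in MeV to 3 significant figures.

K ≈ 1770 MeV

u_lab = (0.919 + 0.551)/(1 + 0.919×0.551) = 0.975857
γ = 1/√(1 − 0.975857²) = 4.5785
K = (γ − 1)m₀c² = (4.5785 − 1) × 493.7 = 3.5785 × 493.7 = 1770 MeV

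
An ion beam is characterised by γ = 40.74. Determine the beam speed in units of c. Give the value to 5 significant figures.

β ≈ 0.99970

β = √(1 − 1/γ²) = √(1 − 1/40.74²) = √(0.9993975) = 0.99970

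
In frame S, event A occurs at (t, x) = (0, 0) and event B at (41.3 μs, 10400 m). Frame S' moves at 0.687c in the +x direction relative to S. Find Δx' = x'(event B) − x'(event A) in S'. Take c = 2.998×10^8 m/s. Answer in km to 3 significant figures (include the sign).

Δx' ≈ 2.61 km

γ = 1/√(1 − 0.687²) = 1.3762
Δx' = γ(Δx − vΔt) = 1.3762 × (10400 m − 0.687×(2.998×10^8 m/s)×41.3×10^-6 s)
= 1.3762 × (1893.7 m) = 2.61 km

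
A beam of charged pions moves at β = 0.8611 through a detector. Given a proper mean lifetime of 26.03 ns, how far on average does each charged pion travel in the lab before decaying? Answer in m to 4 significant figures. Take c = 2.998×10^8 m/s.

d ≈ 13.22 m

γ = 1/√(1 − 0.8611²) = 1.96682
Dilated lifetime: Δt = γτ₀ = 1.96682 × 26.03 ns = 51.1963 ns
d = vΔt = 0.8611c × 51.1963 ns = 2.58158×10^8 m/s × 5.11963×10^-8 s = 13.22 m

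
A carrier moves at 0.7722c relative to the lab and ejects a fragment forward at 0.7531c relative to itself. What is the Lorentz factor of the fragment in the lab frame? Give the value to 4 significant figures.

u_lab = (0.7531 + 0.7722)/(1 + 0.7531×0.7722) = 1.5253/1.581544 = 0.9644374
γ = 1/√(1 − 0.9644374²) = 3.783

γ ≈ 3.783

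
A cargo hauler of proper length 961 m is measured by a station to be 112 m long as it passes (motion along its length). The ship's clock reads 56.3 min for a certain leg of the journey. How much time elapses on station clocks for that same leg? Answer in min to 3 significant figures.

Δt ≈ 483 min

Length contraction ⇒ γ = L₀/L = 961/112 = 8.5804
Time dilation: Δt = γτ₀ = 8.5804 × 56.3 min = 483 min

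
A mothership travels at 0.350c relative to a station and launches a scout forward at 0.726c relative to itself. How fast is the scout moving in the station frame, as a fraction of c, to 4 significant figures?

u ≈ 0.8580c

Compose boost 2: (0.726 + 0.350)/(1 + 0.726×0.350) = 1.076/1.25410 = 0.8580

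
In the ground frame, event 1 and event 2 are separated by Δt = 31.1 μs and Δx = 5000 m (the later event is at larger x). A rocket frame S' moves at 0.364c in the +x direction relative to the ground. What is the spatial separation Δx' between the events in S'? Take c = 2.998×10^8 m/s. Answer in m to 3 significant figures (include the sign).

Δx' ≈ 1720 m

γ = 1/√(1 − 0.364²) = 1.0737
Δx' = γ(Δx − vΔt) = 1.0737 × (5000 m − 0.364×(2.998×10^8 m/s)×31.1×10^-6 s)
= 1.0737 × (1606.1 m) = 1720 m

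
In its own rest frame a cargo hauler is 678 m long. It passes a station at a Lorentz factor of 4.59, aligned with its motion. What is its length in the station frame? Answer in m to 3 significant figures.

γ = 4.59 (given)
Length contraction: L = L₀/γ = 678/4.59 = 148 m

L ≈ 148 m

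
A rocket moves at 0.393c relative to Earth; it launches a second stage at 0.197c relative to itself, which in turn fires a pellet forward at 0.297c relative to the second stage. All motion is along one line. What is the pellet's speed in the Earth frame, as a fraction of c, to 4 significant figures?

Compose boost 2: (0.197 + 0.393)/(1 + 0.197×0.393) = 0.5900/1.07742 = 0.547604
Compose boost 3: (0.297 + 0.547604)/(1 + 0.297×0.547604) = 0.844604/1.16264 = 0.7265

u ≈ 0.7265c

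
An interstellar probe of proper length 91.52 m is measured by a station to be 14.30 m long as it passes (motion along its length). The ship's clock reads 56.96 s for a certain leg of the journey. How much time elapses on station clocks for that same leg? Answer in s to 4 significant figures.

Δt ≈ 364.5 s

Length contraction ⇒ γ = L₀/L = 91.52/14.30 = 6.40000
Time dilation: Δt = γτ₀ = 6.40000 × 56.96 s = 364.5 s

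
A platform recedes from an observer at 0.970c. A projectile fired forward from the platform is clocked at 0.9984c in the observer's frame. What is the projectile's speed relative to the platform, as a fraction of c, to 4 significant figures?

Inverse velocity addition: u' = (u − v)/(1 − uv/c²)
= (0.9984 − 0.970)/(1 − 0.9984×0.970) = 0.02840/0.0315520 = 0.9001

u' ≈ 0.9001c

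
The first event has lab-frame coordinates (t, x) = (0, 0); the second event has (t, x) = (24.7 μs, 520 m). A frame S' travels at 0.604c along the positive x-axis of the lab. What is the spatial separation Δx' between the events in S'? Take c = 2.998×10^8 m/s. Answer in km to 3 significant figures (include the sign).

γ = 1/√(1 − 0.604²) = 1.2547
Δx' = γ(Δx − vΔt) = 1.2547 × (520 m − 0.604×(2.998×10^8 m/s)×24.7×10^-6 s)
= 1.2547 × (-3952.7 m) = -4.96 km

Δx' ≈ -4.96 km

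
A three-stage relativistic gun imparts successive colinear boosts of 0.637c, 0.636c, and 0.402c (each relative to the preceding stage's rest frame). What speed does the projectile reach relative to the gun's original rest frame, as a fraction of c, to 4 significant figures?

u ≈ 0.9588c

Compose boost 2: (0.636 + 0.637)/(1 + 0.636×0.637) = 1.273/1.40513 = 0.905965
Compose boost 3: (0.402 + 0.905965)/(1 + 0.402×0.905965) = 1.30796/1.36420 = 0.9588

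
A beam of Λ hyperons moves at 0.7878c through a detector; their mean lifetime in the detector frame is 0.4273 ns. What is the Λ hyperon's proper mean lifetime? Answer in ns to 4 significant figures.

τ₀ ≈ 0.2632 ns

γ = 1/√(1 − 0.7878²) = 1.62356
Proper time: τ₀ = Δt/γ = 0.4273/1.62356 = 0.2632 ns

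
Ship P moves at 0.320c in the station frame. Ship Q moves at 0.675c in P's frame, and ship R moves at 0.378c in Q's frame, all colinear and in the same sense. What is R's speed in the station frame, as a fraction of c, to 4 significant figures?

Compose boost 2: (0.675 + 0.320)/(1 + 0.675×0.320) = 0.9950/1.21600 = 0.818257
Compose boost 3: (0.378 + 0.818257)/(1 + 0.378×0.818257) = 1.19626/1.30930 = 0.9137

u ≈ 0.9137c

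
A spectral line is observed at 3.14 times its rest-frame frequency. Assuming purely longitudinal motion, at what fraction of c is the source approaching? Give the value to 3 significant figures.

β ≈ 0.816

f_obs/f_src = √((1+β)/(1−β)) = 3.14  ⇒  (1+β)/(1−β) = 9.8596
β = |1 − D²|/(1 + D²) = |1 − 9.8596|/(1 + 9.8596) = 0.816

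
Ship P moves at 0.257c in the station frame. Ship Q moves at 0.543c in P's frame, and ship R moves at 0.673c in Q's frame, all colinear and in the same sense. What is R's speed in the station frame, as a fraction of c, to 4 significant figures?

Compose boost 2: (0.543 + 0.257)/(1 + 0.543×0.257) = 0.8000/1.13955 = 0.702031
Compose boost 3: (0.673 + 0.702031)/(1 + 0.673×0.702031) = 1.37503/1.47247 = 0.9338

u ≈ 0.9338c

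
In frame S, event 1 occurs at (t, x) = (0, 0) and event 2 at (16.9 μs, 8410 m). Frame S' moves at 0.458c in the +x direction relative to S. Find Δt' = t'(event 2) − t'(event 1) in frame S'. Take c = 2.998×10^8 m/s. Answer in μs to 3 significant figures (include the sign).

γ = 1/√(1 − 0.458²) = 1.1249
Δt' = γ(Δt − vΔx/c²) = 1.1249 × (16.9 μs − 0.458×8410 m / (2.998×10^8 m/s))
= 1.1249 × (4.0522 μs) = 4.56 μs

Δt' ≈ 4.56 μs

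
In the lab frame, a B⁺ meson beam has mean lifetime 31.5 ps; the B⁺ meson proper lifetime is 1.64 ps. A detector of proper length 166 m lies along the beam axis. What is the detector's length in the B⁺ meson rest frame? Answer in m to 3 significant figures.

L ≈ 8.64 m

Time dilation ⇒ γ = Δt/τ₀ = 31.5/1.64 = 19.207
Length contraction: L = L₀/γ = 166/19.207 = 8.64 m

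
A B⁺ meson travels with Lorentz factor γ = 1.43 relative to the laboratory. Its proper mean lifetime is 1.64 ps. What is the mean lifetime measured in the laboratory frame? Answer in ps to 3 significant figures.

γ = 1.43 (given)
Time dilation: Δt = γτ₀ = 1.43 × 1.64 ps = 2.35 ps

Δt ≈ 2.35 ps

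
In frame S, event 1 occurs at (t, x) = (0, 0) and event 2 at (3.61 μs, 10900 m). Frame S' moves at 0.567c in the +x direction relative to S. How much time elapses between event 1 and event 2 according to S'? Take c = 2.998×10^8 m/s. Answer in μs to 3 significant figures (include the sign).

γ = 1/√(1 − 0.567²) = 1.2140
Δt' = γ(Δt − vΔx/c²) = 1.2140 × (3.61 μs − 0.567×10900 m / (2.998×10^8 m/s))
= 1.2140 × (-17.005 μs) = -20.6 μs

Δt' ≈ -20.6 μs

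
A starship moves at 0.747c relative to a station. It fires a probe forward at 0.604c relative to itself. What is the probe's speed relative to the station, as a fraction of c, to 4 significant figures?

Relativistic velocity addition: u = (u' + v)/(1 + u'v/c²)
= (0.604 + 0.747)/(1 + 0.604×0.747) = 1.351/1.45119 = 0.9310

u ≈ 0.9310c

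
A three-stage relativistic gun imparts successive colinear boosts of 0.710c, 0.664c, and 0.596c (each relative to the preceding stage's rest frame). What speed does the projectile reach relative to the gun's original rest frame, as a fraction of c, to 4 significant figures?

Compose boost 2: (0.664 + 0.710)/(1 + 0.664×0.710) = 1.374/1.47144 = 0.933779
Compose boost 3: (0.596 + 0.933779)/(1 + 0.596×0.933779) = 1.52978/1.55653 = 0.9828

u ≈ 0.9828c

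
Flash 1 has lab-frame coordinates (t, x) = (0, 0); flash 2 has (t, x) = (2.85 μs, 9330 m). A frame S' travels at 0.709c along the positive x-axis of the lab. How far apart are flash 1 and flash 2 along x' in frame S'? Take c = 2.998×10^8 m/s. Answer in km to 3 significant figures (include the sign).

γ = 1/√(1 − 0.709²) = 1.4180
Δx' = γ(Δx − vΔt) = 1.4180 × (9330 m − 0.709×(2.998×10^8 m/s)×2.85×10^-6 s)
= 1.4180 × (8724.2 m) = 12.4 km

Δx' ≈ 12.4 km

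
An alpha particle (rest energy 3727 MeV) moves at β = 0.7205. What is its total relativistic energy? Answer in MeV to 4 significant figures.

E ≈ 5375 MeV

γ = 1/√(1 − 0.7205²) = 1.44205
E = γm₀c² = 1.44205 × 3727 MeV = 5375 MeV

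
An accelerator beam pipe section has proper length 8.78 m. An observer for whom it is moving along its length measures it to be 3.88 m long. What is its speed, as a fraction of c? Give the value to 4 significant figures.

γ = L₀/L = 8.78/3.88 = 2.26289
β = √(1 − 1/γ²) = 0.8971

β ≈ 0.8971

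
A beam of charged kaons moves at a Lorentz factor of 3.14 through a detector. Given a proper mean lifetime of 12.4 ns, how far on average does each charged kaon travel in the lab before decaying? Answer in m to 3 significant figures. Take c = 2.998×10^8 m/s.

d ≈ 11.1 m

β = √(1 − 1/γ²) = √(1 − 1/3.14²) = 0.94793
Dilated lifetime: Δt = γτ₀ = 3.14 × 12.4 ns = 38.936 ns
d = vΔt = 0.94793c × 38.936 ns = 2.8419×10^8 m/s × 3.8936×10^-8 s = 11.1 m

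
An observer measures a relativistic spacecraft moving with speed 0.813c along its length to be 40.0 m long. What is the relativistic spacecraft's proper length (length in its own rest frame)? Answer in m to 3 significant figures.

γ = 1/√(1 − 0.813²) = 1.7174
L₀ = γL = 1.7174 × 40.0 = 68.7 m

L₀ ≈ 68.7 m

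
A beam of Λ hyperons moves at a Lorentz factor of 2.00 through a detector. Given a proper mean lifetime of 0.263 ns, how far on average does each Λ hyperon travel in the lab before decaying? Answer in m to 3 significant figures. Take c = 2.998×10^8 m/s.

d ≈ 0.137 m

β = √(1 − 1/γ²) = √(1 − 1/2.00²) = 0.86603
Dilated lifetime: Δt = γτ₀ = 2.00 × 0.263 ns = 0.52600 ns
d = vΔt = 0.86603c × 0.52600 ns = 2.5963×10^8 m/s × 5.2600×10^-10 s = 0.137 m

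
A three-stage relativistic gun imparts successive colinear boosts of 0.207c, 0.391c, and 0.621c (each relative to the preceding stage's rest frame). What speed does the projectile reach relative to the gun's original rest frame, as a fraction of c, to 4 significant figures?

Compose boost 2: (0.391 + 0.207)/(1 + 0.391×0.207) = 0.5980/1.08094 = 0.553224
Compose boost 3: (0.621 + 0.553224)/(1 + 0.621×0.553224) = 1.17422/1.34355 = 0.8740

u ≈ 0.8740c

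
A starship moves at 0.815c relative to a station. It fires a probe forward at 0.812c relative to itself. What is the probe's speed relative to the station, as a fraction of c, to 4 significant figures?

u ≈ 0.9791c

Relativistic velocity addition: u = (u' + v)/(1 + u'v/c²)
= (0.812 + 0.815)/(1 + 0.812×0.815) = 1.627/1.66178 = 0.9791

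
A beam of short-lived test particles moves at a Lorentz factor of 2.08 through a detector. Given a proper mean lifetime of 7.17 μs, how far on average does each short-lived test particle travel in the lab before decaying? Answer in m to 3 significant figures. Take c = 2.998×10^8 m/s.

d ≈ 3920 m

β = √(1 − 1/γ²) = √(1 − 1/2.08²) = 0.87685
Dilated lifetime: Δt = γτ₀ = 2.08 × 7.17 μs = 14.914 μs
d = vΔt = 0.87685c × 14.914 μs = 2.6288×10^8 m/s × 1.4914×10^-5 s = 3920 m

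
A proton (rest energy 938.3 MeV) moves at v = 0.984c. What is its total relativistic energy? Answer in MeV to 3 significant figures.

E ≈ 5270 MeV

γ = 1/√(1 − 0.984²) = 5.6127
E = γm₀c² = 5.6127 × 938.3 MeV = 5270 MeV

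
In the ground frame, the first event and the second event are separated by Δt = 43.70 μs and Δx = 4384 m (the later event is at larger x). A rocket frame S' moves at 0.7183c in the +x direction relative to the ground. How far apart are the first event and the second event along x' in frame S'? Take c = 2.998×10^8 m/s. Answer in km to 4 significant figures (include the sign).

Δx' ≈ -7.225 km

γ = 1/√(1 − 0.7183²) = 1.43733
Δx' = γ(Δx − vΔt) = 1.43733 × (4384 m − 0.7183×(2.998×10^8 m/s)×43.70×10^-6 s)
= 1.43733 × (-5026.64 m) = -7.225 km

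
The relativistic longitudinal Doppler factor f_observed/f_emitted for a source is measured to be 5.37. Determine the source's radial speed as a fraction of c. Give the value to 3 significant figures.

f_obs/f_src = √((1+β)/(1−β)) = 5.37  ⇒  (1+β)/(1−β) = 28.837
β = |1 − D²|/(1 + D²) = |1 − 28.837|/(1 + 28.837) = 0.933

β ≈ 0.933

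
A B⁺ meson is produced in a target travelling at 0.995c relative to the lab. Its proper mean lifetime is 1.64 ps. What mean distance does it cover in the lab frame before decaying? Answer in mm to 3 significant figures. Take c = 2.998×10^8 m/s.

γ = 1/√(1 − 0.995²) = 10.013
Dilated lifetime: Δt = γτ₀ = 10.013 × 1.64 ps = 16.421 ps
d = vΔt = 0.995c × 16.421 ps = 2.9830×10^8 m/s × 1.6421×10^-11 s = 4.90 mm

d ≈ 4.90 mm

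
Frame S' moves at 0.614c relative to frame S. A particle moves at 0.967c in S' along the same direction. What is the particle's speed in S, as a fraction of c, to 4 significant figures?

u ≈ 0.9920c

Relativistic velocity addition: u = (u' + v)/(1 + u'v/c²)
= (0.967 + 0.614)/(1 + 0.967×0.614) = 1.581/1.59374 = 0.9920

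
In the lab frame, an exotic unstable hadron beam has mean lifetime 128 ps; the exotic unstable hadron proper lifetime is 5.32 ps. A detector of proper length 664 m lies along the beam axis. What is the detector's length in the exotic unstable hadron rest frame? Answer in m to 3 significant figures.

L ≈ 27.6 m

Time dilation ⇒ γ = Δt/τ₀ = 128/5.32 = 24.060
Length contraction: L = L₀/γ = 664/24.060 = 27.6 m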